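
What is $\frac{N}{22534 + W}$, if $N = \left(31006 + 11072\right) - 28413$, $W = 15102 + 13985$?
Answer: $\frac{4555}{17207} \approx 0.26472$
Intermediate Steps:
$W = 29087$
$N = 13665$ ($N = 42078 - 28413 = 13665$)
$\frac{N}{22534 + W} = \frac{13665}{22534 + 29087} = \frac{13665}{51621} = 13665 \cdot \frac{1}{51621} = \frac{4555}{17207}$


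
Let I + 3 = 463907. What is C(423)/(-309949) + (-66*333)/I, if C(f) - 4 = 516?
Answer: -3526644601/71893290448 ≈ -0.049054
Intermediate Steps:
I = 463904 (I = -3 + 463907 = 463904)
C(f) = 520 (C(f) = 4 + 516 = 520)
C(423)/(-309949) + (-66*333)/I = 520/(-309949) - 66*333/463904 = 520*(-1/309949) - 21978*1/463904 = -520/309949 - 10989/231952 = -3526644601/71893290448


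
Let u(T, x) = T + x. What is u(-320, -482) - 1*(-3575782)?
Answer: 3574980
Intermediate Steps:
u(-320, -482) - 1*(-3575782) = (-320 - 482) - 1*(-3575782) = -802 + 3575782 = 3574980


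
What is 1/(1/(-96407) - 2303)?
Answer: -96407/222025322 ≈ -0.00043422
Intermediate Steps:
1/(1/(-96407) - 2303) = 1/(-1/96407 - 2303) = 1/(-222025322/96407) = -96407/222025322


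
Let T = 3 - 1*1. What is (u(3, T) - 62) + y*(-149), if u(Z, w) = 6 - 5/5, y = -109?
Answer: 16184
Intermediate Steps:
T = 2 (T = 3 - 1 = 2)
u(Z, w) = 5 (u(Z, w) = 6 - 5/5 = 6 - 1*1 = 6 - 1 = 5)
(u(3, T) - 62) + y*(-149) = (5 - 62) - 109*(-149) = -57 + 16241 = 16184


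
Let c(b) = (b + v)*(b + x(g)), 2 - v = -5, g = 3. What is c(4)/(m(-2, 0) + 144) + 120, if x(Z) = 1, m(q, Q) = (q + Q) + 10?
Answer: 18295/152 ≈ 120.36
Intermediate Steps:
v = 7 (v = 2 - 1*(-5) = 2 + 5 = 7)
m(q, Q) = 10 + Q + q (m(q, Q) = (Q + q) + 10 = 10 + Q + q)
c(b) = (1 + b)*(7 + b) (c(b) = (b + 7)*(b + 1) = (7 + b)*(1 + b) = (1 + b)*(7 + b))
c(4)/(m(-2, 0) + 144) + 120 = (7 + 4² + 8*4)/((10 + 0 - 2) + 144) + 120 = (7 + 16 + 32)/(8 + 144) + 120 = 55/152 + 120 = 18295/152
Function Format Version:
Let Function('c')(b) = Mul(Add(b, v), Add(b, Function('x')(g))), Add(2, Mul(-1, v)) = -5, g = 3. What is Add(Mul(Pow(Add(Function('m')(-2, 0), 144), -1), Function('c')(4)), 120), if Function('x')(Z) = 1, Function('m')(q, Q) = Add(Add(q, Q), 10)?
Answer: Rational(18295, 152) ≈ 120.36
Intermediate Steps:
v = 7 (v = Add(2, Mul(-1, -5)) = Add(2, 5) = 7)
Function('m')(q, Q) = Add(10, Q, q) (Function('m')(q, Q) = Add(Add(Q, q), 10) = Add(10, Q, q))
Function('c')(b) = Mul(Add(1, b), Add(7, b)) (Function('c')(b) = Mul(Add(b, 7), Add(b, 1)) = Mul(Add(7, b), Add(1, b)) = Mul(Add(1, b), Add(7, b)))
Add(Mul(Pow(Add(Function('m')(-2, 0), 144), -1), Function('c')(4)), 120) = Add(Mul(Pow(Add(Add(10, 0, -2), 144), -1), Add(7, Pow(4, 2), Mul(8, 4))), 120) = Add(Mul(Pow(Add(8, 144), -1), Add(7, 16, 32)), 120) = Add(Mul(Pow(152, -1), 55), 120) = Add(Mul(Rational(1, 152), 55), 120) = Add(Rational(55, 152), 120) = Rational(18295, 152)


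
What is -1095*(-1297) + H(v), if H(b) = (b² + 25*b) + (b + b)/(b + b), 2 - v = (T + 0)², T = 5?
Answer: 1420170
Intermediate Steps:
v = -23 (v = 2 - (5 + 0)² = 2 - 1*5² = 2 - 1*25 = 2 - 25 = -23)
H(b) = 1 + b² + 25*b (H(b) = (b² + 25*b) + (2*b)/((2*b)) = (b² + 25*b) + (2*b)*(1/(2*b)) = (b² + 25*b) + 1 = 1 + b² + 25*b)
-1095*(-1297) + H(v) = -1095*(-1297) + (1 + (-23)² + 25*(-23)) = 1420215 + (1 + 529 - 575) = 1420215 - 45 = 1420170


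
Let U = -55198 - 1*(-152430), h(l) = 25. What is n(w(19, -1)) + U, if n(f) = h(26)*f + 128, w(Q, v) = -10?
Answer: 97110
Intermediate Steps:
n(f) = 128 + 25*f (n(f) = 25*f + 128 = 128 + 25*f)
U = 97232 (U = -55198 + 152430 = 97232)
n(w(19, -1)) + U = (128 + 25*(-10)) + 97232 = (128 - 250) + 97232 = -122 + 97232 = 97110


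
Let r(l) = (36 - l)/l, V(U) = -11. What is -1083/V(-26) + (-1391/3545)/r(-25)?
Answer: 46915172/475739 ≈ 98.615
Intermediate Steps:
r(l) = (36 - l)/l
-1083/V(-26) + (-1391/3545)/r(-25) = -1083/(-11) + (-1391/3545)/(((36 - 1*(-25))/(-25))) = -1083*(-1/11) + (-1391*1/3545)/((-(36 + 25)/25)) = 1083/11 - 1391/(3545*((-1/25*61))) = 1083/11 - 1391/(3545*(-61/25)) = 1083/11 - 1391/3545*(-25/61) = 1083/11 + 6955/43249 = 46915172/475739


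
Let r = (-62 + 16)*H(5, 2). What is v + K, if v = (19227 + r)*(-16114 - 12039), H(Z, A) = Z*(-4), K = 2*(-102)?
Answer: -567198695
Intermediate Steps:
K = -204
H(Z, A) = -4*Z
r = 920 (r = (-62 + 16)*(-4*5) = -46*(-20) = 920)
v = -567198491 (v = (19227 + 920)*(-16114 - 12039) = 20147*(-28153) = -567198491)
v + K = -567198491 - 204 = -567198695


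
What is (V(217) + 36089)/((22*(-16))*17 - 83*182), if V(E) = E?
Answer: -6051/3515 ≈ -1.7215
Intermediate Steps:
(V(217) + 36089)/((22*(-16))*17 - 83*182) = (217 + 36089)/((22*(-16))*17 - 83*182) = 36306/(-352*17 - 15106) = 36306/(-5984 - 15106) = 36306/(-21090) = 36306*(-1/21090) = -6051/3515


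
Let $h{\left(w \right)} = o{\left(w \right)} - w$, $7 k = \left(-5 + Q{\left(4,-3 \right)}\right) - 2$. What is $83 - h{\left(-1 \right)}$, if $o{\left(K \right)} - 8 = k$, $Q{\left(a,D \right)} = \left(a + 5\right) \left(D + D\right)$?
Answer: $\frac{579}{7} \approx 82.714$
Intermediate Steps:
$Q{\left(a,D \right)} = 2 D \left(5 + a\right)$ ($Q{\left(a,D \right)} = \left(5 + a\right) 2 D = 2 D \left(5 + a\right)$)
$k = - \frac{61}{7}$ ($k = \frac{\left(-5 + 2 \left(-3\right) \left(5 + 4\right)\right) - 2}{7} = \frac{\left(-5 + 2 \left(-3\right) 9\right) - 2}{7} = \frac{\left(-5 - 54\right) - 2}{7} = \frac{-59 - 2}{7} = \frac{1}{7} \left(-61\right) = - \frac{61}{7} \approx -8.7143$)
$o{\left(K \right)} = - \frac{5}{7}$ ($o{\left(K \right)} = 8 - \frac{61}{7} = - \frac{5}{7}$)
$h{\left(w \right)} = - \frac{5}{7} - w$
$83 - h{\left(-1 \right)} = 83 - \left(- \frac{5}{7} - -1\right) = 83 - \left(- \frac{5}{7} + 1\right) = 83 - \frac{2}{7} = \frac{579}{7}$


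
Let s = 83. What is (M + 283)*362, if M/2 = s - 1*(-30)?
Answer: 184258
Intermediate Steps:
M = 226 (M = 2*(83 - 1*(-30)) = 2*(83 + 30) = 2*113 = 226)
(M + 283)*362 = (226 + 283)*362 = 509*362 = 184258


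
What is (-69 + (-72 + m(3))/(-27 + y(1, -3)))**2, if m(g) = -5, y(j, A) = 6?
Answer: 38416/9 ≈ 4268.4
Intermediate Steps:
(-69 + (-72 + m(3))/(-27 + y(1, -3)))**2 = (-69 + (-72 - 5)/(-27 + 6))**2 = (-69 - 77/(-21))**2 = (-69 - 77*(-1/21))**2 = (-69 + 11/3)**2 = (-196/3)**2 = 38416/9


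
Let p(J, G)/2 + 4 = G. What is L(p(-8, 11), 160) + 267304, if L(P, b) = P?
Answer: 267318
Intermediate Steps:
p(J, G) = -8 + 2*G
L(p(-8, 11), 160) + 267304 = (-8 + 2*11) + 267304 = (-8 + 22) + 267304 = 14 + 267304 = 267318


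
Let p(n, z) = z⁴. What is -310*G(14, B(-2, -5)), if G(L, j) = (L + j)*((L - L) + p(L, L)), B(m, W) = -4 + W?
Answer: -59544800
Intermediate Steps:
G(L, j) = L⁴*(L + j) (G(L, j) = (L + j)*((L - L) + L⁴) = (L + j)*(0 + L⁴) = (L + j)*L⁴ = L⁴*(L + j))
-310*G(14, B(-2, -5)) = -310*14⁴*(14 + (-4 - 5)) = -11908960*(14 - 9) = -11908960*5 = -310*192080 = -59544800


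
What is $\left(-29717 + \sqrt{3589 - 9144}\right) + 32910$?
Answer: $3193 + i \sqrt{5555} \approx 3193.0 + 74.532 i$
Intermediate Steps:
$\left(-29717 + \sqrt{3589 - 9144}\right) + 32910 = \left(-29717 + \sqrt{-5555}\right) + 32910 = \left(-29717 + i \sqrt{5555}\right) + 32910 = 3193 + i \sqrt{5555}$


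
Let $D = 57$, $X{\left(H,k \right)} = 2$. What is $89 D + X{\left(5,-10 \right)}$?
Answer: $5075$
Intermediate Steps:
$89 D + X{\left(5,-10 \right)} = 89 \cdot 57 + 2 = 5073 + 2 = 5075$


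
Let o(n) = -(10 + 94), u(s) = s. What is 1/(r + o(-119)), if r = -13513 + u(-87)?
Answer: -1/13704 ≈ -7.2971e-5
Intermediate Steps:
o(n) = -104 (o(n) = -1*104 = -104)
r = -13600 (r = -13513 - 87 = -13600)
1/(r + o(-119)) = 1/(-13600 - 104) = 1/(-13704) = -1/13704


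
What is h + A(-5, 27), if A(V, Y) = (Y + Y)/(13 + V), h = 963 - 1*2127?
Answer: -4629/4 ≈ -1157.3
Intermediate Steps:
h = -1164 (h = 963 - 2127 = -1164)
A(V, Y) = 2*Y/(13 + V) (A(V, Y) = (2*Y)/(13 + V) = 2*Y/(13 + V))
h + A(-5, 27) = -1164 + 2*27/(13 - 5) = -1164 + 2*27/8 = -1164 + 2*27*(⅛) = -1164 + 27/4 = -4629/4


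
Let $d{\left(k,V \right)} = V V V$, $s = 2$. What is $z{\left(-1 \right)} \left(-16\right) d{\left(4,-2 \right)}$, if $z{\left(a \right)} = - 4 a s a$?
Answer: $-1024$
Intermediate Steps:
$z{\left(a \right)} = - 8 a^{2}$ ($z{\left(a \right)} = - 4 a 2 a = - 8 a a = - 8 a^{2}$)
$d{\left(k,V \right)} = V^{3}$ ($d{\left(k,V \right)} = V^{2} V = V^{3}$)
$z{\left(-1 \right)} \left(-16\right) d{\left(4,-2 \right)} = - 8 \left(-1\right)^{2} \left(-16\right) \left(-2\right)^{3} = \left(-8\right) 1 \left(-16\right) \left(-8\right) = \left(-8\right) \left(-16\right) \left(-8\right) = 128 \left(-8\right) = -1024$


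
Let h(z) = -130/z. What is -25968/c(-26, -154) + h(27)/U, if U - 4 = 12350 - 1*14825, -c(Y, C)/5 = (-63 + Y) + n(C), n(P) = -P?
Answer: 1732549306/21683025 ≈ 79.903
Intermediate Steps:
c(Y, C) = 315 - 5*Y + 5*C (c(Y, C) = -5*((-63 + Y) - C) = -5*(-63 + Y - C) = 315 - 5*Y + 5*C)
U = -2471 (U = 4 + (12350 - 1*14825) = 4 + (12350 - 14825) = 4 - 2475 = -2471)
-25968/c(-26, -154) + h(27)/U = -25968/(315 - 5*(-26) + 5*(-154)) - 130/27/(-2471) = -25968/(315 + 130 - 770) - 130*1/27*(-1/2471) = -25968/(-325) - 130/27*(-1/2471) = -25968*(-1/325) + 130/66717 = 25968/325 + 130/66717 = 1732549306/21683025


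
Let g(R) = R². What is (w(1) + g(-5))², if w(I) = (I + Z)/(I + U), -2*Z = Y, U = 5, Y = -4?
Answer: 2601/4 ≈ 650.25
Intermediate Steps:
Z = 2 (Z = -½*(-4) = 2)
w(I) = (2 + I)/(5 + I) (w(I) = (I + 2)/(I + 5) = (2 + I)/(5 + I))
(w(1) + g(-5))² = ((2 + 1)/(5 + 1) + (-5)²)² = (3/6 + 25)² = ((⅙)*3 + 25)² = (½ + 25)² = (51/2)² = 2601/4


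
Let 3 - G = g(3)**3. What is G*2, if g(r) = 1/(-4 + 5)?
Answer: 4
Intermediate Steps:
g(r) = 1 (g(r) = 1/1 = 1)
G = 2 (G = 3 - 1*1**3 = 3 - 1*1 = 3 - 1 = 2)
G*2 = 2*2 = 4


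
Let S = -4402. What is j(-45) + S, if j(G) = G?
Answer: -4447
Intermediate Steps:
j(-45) + S = -45 - 4402 = -4447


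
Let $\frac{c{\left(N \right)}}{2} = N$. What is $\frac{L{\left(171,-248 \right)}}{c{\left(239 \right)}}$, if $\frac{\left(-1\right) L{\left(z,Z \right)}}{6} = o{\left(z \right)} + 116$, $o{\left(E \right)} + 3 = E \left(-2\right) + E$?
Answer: $\frac{174}{239} \approx 0.72803$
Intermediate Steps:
$c{\left(N \right)} = 2 N$
$o{\left(E \right)} = -3 - E$ ($o{\left(E \right)} = -3 + \left(E \left(-2\right) + E\right) = -3 + \left(- 2 E + E\right) = -3 - E$)
$L{\left(z,Z \right)} = -678 + 6 z$ ($L{\left(z,Z \right)} = - 6 \left(\left(-3 - z\right) + 116\right) = - 6 \left(113 - z\right) = -678 + 6 z$)
$\frac{L{\left(171,-248 \right)}}{c{\left(239 \right)}} = \frac{-678 + 6 \cdot 171}{2 \cdot 239} = \frac{-678 + 1026}{478} = 348 \cdot \frac{1}{478} = \frac{174}{239}$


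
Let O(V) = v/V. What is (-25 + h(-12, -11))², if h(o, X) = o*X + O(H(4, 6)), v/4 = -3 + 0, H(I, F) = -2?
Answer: 12769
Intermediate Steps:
v = -12 (v = 4*(-3 + 0) = 4*(-3) = -12)
O(V) = -12/V
h(o, X) = 6 + X*o (h(o, X) = o*X - 12/(-2) = X*o - 12*(-½) = X*o + 6 = 6 + X*o)
(-25 + h(-12, -11))² = (-25 + (6 - 11*(-12)))² = (-25 + (6 + 132))² = (-25 + 138)² = 113² = 12769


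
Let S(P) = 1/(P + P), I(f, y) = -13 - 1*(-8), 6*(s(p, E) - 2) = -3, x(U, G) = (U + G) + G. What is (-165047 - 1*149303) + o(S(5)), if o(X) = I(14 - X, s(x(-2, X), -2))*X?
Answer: -628701/2 ≈ -3.1435e+5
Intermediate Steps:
x(U, G) = U + 2*G (x(U, G) = (G + U) + G = U + 2*G)
s(p, E) = 3/2 (s(p, E) = 2 + (⅙)*(-3) = 2 - ½ = 3/2)
I(f, y) = -5 (I(f, y) = -13 + 8 = -5)
S(P) = 1/(2*P)
o(X) = -5*X
(-165047 - 1*149303) + o(S(5)) = (-165047 - 1*149303) - 5/(2*5) = (-165047 - 149303) - 5/(2*5) = -314350 - 5*⅒ = -314350 - ½ = -628701/2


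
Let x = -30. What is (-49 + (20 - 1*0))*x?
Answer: 870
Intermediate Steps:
(-49 + (20 - 1*0))*x = (-49 + (20 - 1*0))*(-30) = (-49 + (20 + 0))*(-30) = (-49 + 20)*(-30) = -29*(-30) = 870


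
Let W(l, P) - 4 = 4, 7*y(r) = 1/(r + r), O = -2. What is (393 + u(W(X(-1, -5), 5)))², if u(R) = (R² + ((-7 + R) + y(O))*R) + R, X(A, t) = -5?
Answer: 10949481/49 ≈ 2.2346e+5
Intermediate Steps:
y(r) = 1/(14*r) (y(r) = 1/(7*(r + r)) = 1/(7*((2*r))) = (1/(2*r))/7 = 1/(14*r))
W(l, P) = 8 (W(l, P) = 4 + 4 = 8)
u(R) = R + R² + R*(-197/28 + R) (u(R) = (R² + ((-7 + R) + (1/14)/(-2))*R) + R = (R² + ((-7 + R) + (1/14)*(-½))*R) + R = (R² + ((-7 + R) - 1/28)*R) + R = (R² + (-197/28 + R)*R) + R = (R² + R*(-197/28 + R)) + R = R + R² + R*(-197/28 + R))
(393 + u(W(X(-1, -5), 5)))² = (393 + (1/28)*8*(-169 + 56*8))² = (393 + (1/28)*8*(-169 + 448))² = (393 + (1/28)*8*279)² = (393 + 558/7)² = (3309/7)² = 10949481/49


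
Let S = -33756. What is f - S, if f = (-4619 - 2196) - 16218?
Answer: 10723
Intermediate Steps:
f = -23033 (f = -6815 - 16218 = -23033)
f - S = -23033 - 1*(-33756) = -23033 + 33756 = 10723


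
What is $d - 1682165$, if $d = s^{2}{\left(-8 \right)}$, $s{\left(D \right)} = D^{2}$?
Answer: $-1678069$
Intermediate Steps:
$d = 4096$ ($d = \left(\left(-8\right)^{2}\right)^{2} = 64^{2} = 4096$)
$d - 1682165 = 4096 - 1682165 = -1678069$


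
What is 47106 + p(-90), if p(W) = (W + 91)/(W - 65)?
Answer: 7301429/155 ≈ 47106.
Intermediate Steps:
p(W) = (91 + W)/(-65 + W)
47106 + p(-90) = 47106 + (91 - 90)/(-65 - 90) = 47106 + 1/(-155) = 47106 - 1/155*1 = 47106 - 1/155 = 7301429/155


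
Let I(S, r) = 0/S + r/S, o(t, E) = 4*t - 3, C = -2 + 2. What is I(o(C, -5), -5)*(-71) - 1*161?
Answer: -838/3 ≈ -279.33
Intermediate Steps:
C = 0
o(t, E) = -3 + 4*t
I(S, r) = r/S (I(S, r) = 0 + r/S = r/S)
I(o(C, -5), -5)*(-71) - 1*161 = -5/(-3 + 4*0)*(-71) - 1*161 = -5/(-3 + 0)*(-71) - 161 = -5/(-3)*(-71) - 161 = -5*(-⅓)*(-71) - 161 = (5/3)*(-71) - 161 = -355/3 - 161 = -838/3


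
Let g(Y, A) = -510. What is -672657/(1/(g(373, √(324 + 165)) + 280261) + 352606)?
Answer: -9904024653/5191677953 ≈ -1.9077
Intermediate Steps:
-672657/(1/(g(373, √(324 + 165)) + 280261) + 352606) = -672657/(1/(-510 + 280261) + 352606) = -672657/(1/279751 + 352606) = -672657/98641881107/279751 = -672657*279751/98641881107 = -9904024653/5191677953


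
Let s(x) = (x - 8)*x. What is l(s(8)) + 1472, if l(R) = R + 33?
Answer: 1505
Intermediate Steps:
s(x) = x*(-8 + x) (s(x) = (-8 + x)*x = x*(-8 + x))
l(R) = 33 + R
l(s(8)) + 1472 = (33 + 8*(-8 + 8)) + 1472 = (33 + 8*0) + 1472 = (33 + 0) + 1472 = 33 + 1472 = 1505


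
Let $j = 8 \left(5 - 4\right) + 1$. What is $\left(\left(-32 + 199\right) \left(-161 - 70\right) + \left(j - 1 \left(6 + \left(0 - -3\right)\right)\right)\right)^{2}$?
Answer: $1488184929$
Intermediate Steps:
$j = 9$ ($j = 8 \left(5 - 4\right) + 1 = 8 \cdot 1 + 1 = 8 + 1 = 9$)
$\left(\left(-32 + 199\right) \left(-161 - 70\right) + \left(j - 1 \left(6 + \left(0 - -3\right)\right)\right)\right)^{2} = \left(\left(-32 + 199\right) \left(-161 - 70\right) + \left(9 - 1 \left(6 + \left(0 - -3\right)\right)\right)\right)^{2} = \left(167 \left(-231\right) + \left(9 - 1 \left(6 + \left(0 + 3\right)\right)\right)\right)^{2} = \left(-38577 + \left(9 - 1 \left(6 + 3\right)\right)\right)^{2} = \left(-38577 + \left(9 - 1 \cdot 9\right)\right)^{2} = \left(-38577 + \left(9 - 9\right)\right)^{2} = \left(-38577 + 0\right)^{2} = \left(-38577\right)^{2} = 1488184929$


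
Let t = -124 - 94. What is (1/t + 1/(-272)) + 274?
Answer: 8123307/29648 ≈ 273.99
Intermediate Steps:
t = -218
(1/t + 1/(-272)) + 274 = (1/(-218) + 1/(-272)) + 274 = (-1/218 - 1/272) + 274 = -245/29648 + 274 = 8123307/29648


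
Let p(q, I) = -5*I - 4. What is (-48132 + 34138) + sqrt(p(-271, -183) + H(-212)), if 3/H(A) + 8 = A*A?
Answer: -13994 + sqrt(459882876566)/22468 ≈ -13964.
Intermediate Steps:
p(q, I) = -4 - 5*I
H(A) = 3/(-8 + A**2) (H(A) = 3/(-8 + A*A) = 3/(-8 + A**2))
(-48132 + 34138) + sqrt(p(-271, -183) + H(-212)) = (-48132 + 34138) + sqrt((-4 - 5*(-183)) + 3/(-8 + (-212)**2)) = -13994 + sqrt((-4 + 915) + 3/(-8 + 44944)) = -13994 + sqrt(911 + 3/44936) = -13994 + sqrt(40936699/44936) = -13994 + sqrt(459882876566)/22468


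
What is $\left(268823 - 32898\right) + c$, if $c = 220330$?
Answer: $456255$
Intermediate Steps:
$\left(268823 - 32898\right) + c = \left(268823 - 32898\right) + 220330 = 235925 + 220330 = 456255$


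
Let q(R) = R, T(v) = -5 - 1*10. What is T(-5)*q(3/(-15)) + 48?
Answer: 51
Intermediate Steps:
T(v) = -15 (T(v) = -5 - 10 = -15)
T(-5)*q(3/(-15)) + 48 = -45/(-15) + 48 = -45*(-1)/15 + 48 = -15*(-⅕) + 48 = 3 + 48 = 51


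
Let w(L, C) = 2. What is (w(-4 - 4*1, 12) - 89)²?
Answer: 7569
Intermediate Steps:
(w(-4 - 4*1, 12) - 89)² = (2 - 89)² = (-87)² = 7569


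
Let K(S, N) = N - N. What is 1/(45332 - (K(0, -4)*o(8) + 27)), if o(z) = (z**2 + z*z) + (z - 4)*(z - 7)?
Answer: 1/45305 ≈ 2.2073e-5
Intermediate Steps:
o(z) = 2*z**2 + (-7 + z)*(-4 + z) (o(z) = (z**2 + z**2) + (-4 + z)*(-7 + z) = 2*z**2 + (-7 + z)*(-4 + z))
K(S, N) = 0
1/(45332 - (K(0, -4)*o(8) + 27)) = 1/(45332 - (0*(28 - 11*8 + 3*8**2) + 27)) = 1/(45332 - (0*(28 - 88 + 3*64) + 27)) = 1/(45332 - (0*(28 - 88 + 192) + 27)) = 1/(45332 - (0*132 + 27)) = 1/(45332 - (0 + 27)) = 1/(45332 - 1*27) = 1/(45332 - 27) = 1/45305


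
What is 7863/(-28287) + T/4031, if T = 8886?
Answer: 73220843/38008299 ≈ 1.9264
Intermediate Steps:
7863/(-28287) + T/4031 = 7863/(-28287) + 8886/4031 = 7863*(-1/28287) + 8886*(1/4031) = -2621/9429 + 8886/4031 = 73220843/38008299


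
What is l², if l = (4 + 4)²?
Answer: 4096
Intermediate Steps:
l = 64 (l = 8² = 64)
l² = 64² = 4096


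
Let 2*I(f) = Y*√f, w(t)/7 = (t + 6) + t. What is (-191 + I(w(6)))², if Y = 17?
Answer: 91169/2 - 9741*√14 ≈ 9137.0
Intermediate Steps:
w(t) = 42 + 14*t (w(t) = 7*((t + 6) + t) = 7*((6 + t) + t) = 7*(6 + 2*t) = 42 + 14*t)
I(f) = 17*√f/2 (I(f) = (17*√f)/2 = 17*√f/2)
(-191 + I(w(6)))² = (-191 + 17*√(42 + 14*6)/2)² = (-191 + 17*√(42 + 84)/2)² = (-191 + 17*√126/2)² = (-191 + 17*(3*√14)/2)² = (-191 + 51*√14/2)²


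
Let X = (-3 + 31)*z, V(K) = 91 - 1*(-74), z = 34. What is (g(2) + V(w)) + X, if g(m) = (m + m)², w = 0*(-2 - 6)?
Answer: 1133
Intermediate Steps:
w = 0 (w = 0*(-8) = 0)
g(m) = 4*m² (g(m) = (2*m)² = 4*m²)
V(K) = 165 (V(K) = 91 + 74 = 165)
X = 952 (X = (-3 + 31)*34 = 28*34 = 952)
(g(2) + V(w)) + X = (4*2² + 165) + 952 = (4*4 + 165) + 952 = (16 + 165) + 952 = 181 + 952 = 1133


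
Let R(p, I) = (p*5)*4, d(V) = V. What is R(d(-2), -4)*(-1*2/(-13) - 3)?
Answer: 1480/13 ≈ 113.85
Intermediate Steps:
R(p, I) = 20*p (R(p, I) = (5*p)*4 = 20*p)
R(d(-2), -4)*(-1*2/(-13) - 3) = (20*(-2))*(-1*2/(-13) - 3) = -40*(-2*(-1/13) - 3) = -40*(2/13 - 3) = -40*(-37/13) = 1480/13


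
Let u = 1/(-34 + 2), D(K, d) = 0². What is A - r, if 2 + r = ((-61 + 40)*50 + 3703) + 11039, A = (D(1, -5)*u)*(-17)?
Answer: -13690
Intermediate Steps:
D(K, d) = 0
u = -1/32 (u = 1/(-32) = -1/32 ≈ -0.031250)
A = 0 (A = (0*(-1/32))*(-17) = 0*(-17) = 0)
r = 13690 (r = -2 + (((-61 + 40)*50 + 3703) + 11039) = -2 + ((-21*50 + 3703) + 11039) = -2 + ((-1050 + 3703) + 11039) = -2 + (2653 + 11039) = -2 + 13692 = 13690)
A - r = 0 - 1*13690 = 0 - 13690 = -13690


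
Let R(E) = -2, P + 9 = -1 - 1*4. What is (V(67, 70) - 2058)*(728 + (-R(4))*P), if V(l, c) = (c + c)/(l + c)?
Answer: -197264200/137 ≈ -1.4399e+6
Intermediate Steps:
V(l, c) = 2*c/(c + l) (V(l, c) = (2*c)/(c + l) = 2*c/(c + l))
P = -14 (P = -9 + (-1 - 1*4) = -9 + (-1 - 4) = -9 - 5 = -14)
(V(67, 70) - 2058)*(728 + (-R(4))*P) = (2*70/(70 + 67) - 2058)*(728 - 1*(-2)*(-14)) = (2*70/137 - 2058)*(728 + 2*(-14)) = (2*70*(1/137) - 2058)*(728 - 28) = (140/137 - 2058)*700 = -281806/137*700 = -197264200/137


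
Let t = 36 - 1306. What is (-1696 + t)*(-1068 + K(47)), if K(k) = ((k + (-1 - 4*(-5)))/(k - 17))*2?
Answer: 15773188/5 ≈ 3.1546e+6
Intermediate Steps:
t = -1270
K(k) = 2*(19 + k)/(-17 + k) (K(k) = ((k + (-1 + 20))/(-17 + k))*2 = ((k + 19)/(-17 + k))*2 = ((19 + k)/(-17 + k))*2 = 2*(19 + k)/(-17 + k))
(-1696 + t)*(-1068 + K(47)) = (-1696 - 1270)*(-1068 + 2*(19 + 47)/(-17 + 47)) = -2966*(-1068 + 2*66/30) = -2966*(-1068 + 2*(1/30)*66) = -2966*(-1068 + 22/5) = -2966*(-5318/5) = 15773188/5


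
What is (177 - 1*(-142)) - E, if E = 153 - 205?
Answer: 371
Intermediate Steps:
E = -52
(177 - 1*(-142)) - E = (177 - 1*(-142)) - 1*(-52) = (177 + 142) + 52 = 319 + 52 = 371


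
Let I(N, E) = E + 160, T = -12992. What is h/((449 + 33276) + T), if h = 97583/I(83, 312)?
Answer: 97583/9785976 ≈ 0.0099717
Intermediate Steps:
I(N, E) = 160 + E
h = 97583/472 (h = 97583/(160 + 312) = 97583/472 ≈ 206.74)
h/((449 + 33276) + T) = 97583/(472*((449 + 33276) - 12992)) = 97583/(472*(33725 - 12992)) = (97583/472)/20733 = (97583/472)*(1/20733) = 97583/9785976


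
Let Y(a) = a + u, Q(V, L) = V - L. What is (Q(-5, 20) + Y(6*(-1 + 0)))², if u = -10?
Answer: 1681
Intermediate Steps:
Y(a) = -10 + a (Y(a) = a - 10 = -10 + a)
(Q(-5, 20) + Y(6*(-1 + 0)))² = ((-5 - 1*20) + (-10 + 6*(-1 + 0)))² = ((-5 - 20) + (-10 + 6*(-1)))² = (-25 + (-10 - 6))² = (-25 - 16)² = (-41)² = 1681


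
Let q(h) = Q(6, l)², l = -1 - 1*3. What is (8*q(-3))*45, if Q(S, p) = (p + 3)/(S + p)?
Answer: 90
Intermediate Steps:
l = -4 (l = -1 - 3 = -4)
Q(S, p) = (3 + p)/(S + p)
q(h) = ¼ (q(h) = ((3 - 4)/(6 - 4))² = (-1/2)² = ((½)*(-1))² = (-½)² = ¼)
(8*q(-3))*45 = (8*(¼))*45 = 2*45 = 90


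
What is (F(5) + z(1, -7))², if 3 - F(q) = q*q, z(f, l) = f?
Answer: 441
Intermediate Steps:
F(q) = 3 - q² (F(q) = 3 - q*q = 3 - q²)
(F(5) + z(1, -7))² = ((3 - 1*5²) + 1)² = ((3 - 1*25) + 1)² = ((3 - 25) + 1)² = (-22 + 1)² = (-21)² = 441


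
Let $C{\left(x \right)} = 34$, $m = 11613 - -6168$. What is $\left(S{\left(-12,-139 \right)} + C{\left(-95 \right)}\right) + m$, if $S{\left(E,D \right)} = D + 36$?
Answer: $17712$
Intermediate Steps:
$S{\left(E,D \right)} = 36 + D$
$m = 17781$ ($m = 11613 + 6168 = 17781$)
$\left(S{\left(-12,-139 \right)} + C{\left(-95 \right)}\right) + m = \left(\left(36 - 139\right) + 34\right) + 17781 = \left(-103 + 34\right) + 17781 = -69 + 17781 = 17712$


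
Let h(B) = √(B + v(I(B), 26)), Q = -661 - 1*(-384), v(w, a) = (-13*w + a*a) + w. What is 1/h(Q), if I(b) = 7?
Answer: √35/105 ≈ 0.056344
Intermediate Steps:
v(w, a) = a² - 12*w (v(w, a) = (-13*w + a²) + w = (a² - 13*w) + w = a² - 12*w)
Q = -277 (Q = -661 + 384 = -277)
h(B) = √(592 + B) (h(B) = √(B + (26² - 12*7)) = √(B + (676 - 84)) = √(B + 592) = √(592 + B))
1/h(Q) = 1/(√(592 - 277)) = 1/(√315) = 1/(3*√35) = √35/105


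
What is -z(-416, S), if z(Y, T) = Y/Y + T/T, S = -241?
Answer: -2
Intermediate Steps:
z(Y, T) = 2 (z(Y, T) = 1 + 1 = 2)
-z(-416, S) = -1*2 = -2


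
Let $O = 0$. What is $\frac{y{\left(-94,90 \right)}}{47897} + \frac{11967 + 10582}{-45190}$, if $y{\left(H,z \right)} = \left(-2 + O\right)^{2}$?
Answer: $- \frac{1079848693}{2164465430} \approx -0.4989$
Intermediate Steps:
$y{\left(H,z \right)} = 4$ ($y{\left(H,z \right)} = \left(-2 + 0\right)^{2} = \left(-2\right)^{2} = 4$)
$\frac{y{\left(-94,90 \right)}}{47897} + \frac{11967 + 10582}{-45190} = \frac{4}{47897} + \frac{11967 + 10582}{-45190} = 4 \cdot \frac{1}{47897} + 22549 \left(- \frac{1}{45190}\right) = \frac{4}{47897} - \frac{22549}{45190} = - \frac{1079848693}{2164465430}$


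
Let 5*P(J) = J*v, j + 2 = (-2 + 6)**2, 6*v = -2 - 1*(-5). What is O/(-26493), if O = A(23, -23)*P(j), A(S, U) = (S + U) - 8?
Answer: 56/132465 ≈ 0.00042275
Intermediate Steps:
A(S, U) = -8 + S + U
v = 1/2 (v = (-2 - 1*(-5))/6 = (-2 + 5)/6 = (1/6)*3 = 1/2 ≈ 0.50000)
j = 14 (j = -2 + (-2 + 6)**2 = -2 + 4**2 = -2 + 16 = 14)
P(J) = J/10 (P(J) = (J*(1/2))/5 = (J/2)/5 = J/10)
O = -56/5 (O = (-8 + 23 - 23)*((1/10)*14) = -8*7/5 = -56/5 ≈ -11.200)
O/(-26493) = -56/5/(-26493) = -56/5*(-1/26493) = 56/132465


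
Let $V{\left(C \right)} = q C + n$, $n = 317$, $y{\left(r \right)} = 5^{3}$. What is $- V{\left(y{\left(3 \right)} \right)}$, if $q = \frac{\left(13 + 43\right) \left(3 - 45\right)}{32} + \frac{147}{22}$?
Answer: $\frac{88388}{11} \approx 8035.3$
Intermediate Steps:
$y{\left(r \right)} = 125$
$q = - \frac{735}{11}$ ($q = 56 \left(-42\right) \frac{1}{32} + 147 \cdot \frac{1}{22} = \left(-2352\right) \frac{1}{32} + \frac{147}{22} = - \frac{147}{2} + \frac{147}{22} = - \frac{735}{11} \approx -66.818$)
$V{\left(C \right)} = 317 - \frac{735 C}{11}$ ($V{\left(C \right)} = - \frac{735 C}{11} + 317 = 317 - \frac{735 C}{11}$)
$- V{\left(y{\left(3 \right)} \right)} = - (317 - \frac{91875}{11}) = \left(-1\right) \left(- \frac{88388}{11}\right) = \frac{88388}{11}$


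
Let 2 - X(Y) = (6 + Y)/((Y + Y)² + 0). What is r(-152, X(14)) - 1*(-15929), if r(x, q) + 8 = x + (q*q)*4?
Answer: 151595245/9604 ≈ 15785.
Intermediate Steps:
X(Y) = 2 - (6 + Y)/(4*Y²) (X(Y) = 2 - (6 + Y)/((Y + Y)² + 0) = 2 - (6 + Y)/((2*Y)² + 0) = 2 - (6 + Y)/(4*Y² + 0) = 2 - (6 + Y)/(4*Y²))
r(x, q) = -8 + x + 4*q² (r(x, q) = -8 + (x + (q*q)*4) = -8 + (x + q²*4) = -8 + (x + 4*q²) = -8 + x + 4*q²)
r(-152, X(14)) - 1*(-15929) = (-8 - 152 + 4*((¼)*(-6 - 1*14 + 8*14²)/14²)²) - 1*(-15929) = (-8 - 152 + 4*((¼)*(1/196)*(-6 - 14 + 8*196))²) + 15929 = (-8 - 152 + 4*((¼)*(1/196)*(-6 - 14 + 1568))²) + 15929 = (-8 - 152 + 4*((¼)*(1/196)*1548)²) + 15929 = (-8 - 152 + 4*(387/196)²) + 15929 = (-8 - 152 + 4*(149769/38416)) + 15929 = (-8 - 152 + 149769/9604) + 15929 = -1386871/9604 + 15929 = 151595245/9604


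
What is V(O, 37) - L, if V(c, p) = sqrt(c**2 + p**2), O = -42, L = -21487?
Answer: 21487 + sqrt(3133) ≈ 21543.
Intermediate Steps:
V(O, 37) - L = sqrt((-42)**2 + 37**2) - 1*(-21487) = sqrt(1764 + 1369) + 21487 = sqrt(3133) + 21487 = 21487 + sqrt(3133)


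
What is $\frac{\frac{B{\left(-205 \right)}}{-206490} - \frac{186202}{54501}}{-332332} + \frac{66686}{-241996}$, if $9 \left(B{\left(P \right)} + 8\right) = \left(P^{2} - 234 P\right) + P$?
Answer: $- \frac{31174816535355424951}{113134186109707422660} \approx -0.27556$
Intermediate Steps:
$B{\left(P \right)} = -8 - \frac{233 P}{9} + \frac{P^{2}}{9}$ ($B{\left(P \right)} = -8 + \frac{\left(P^{2} - 234 P\right) + P}{9} = -8 + \frac{P^{2} - 233 P}{9} = -8 + \left(- \frac{233 P}{9} + \frac{P^{2}}{9}\right) = -8 - \frac{233 P}{9} + \frac{P^{2}}{9}$)
$\frac{\frac{B{\left(-205 \right)}}{-206490} - \frac{186202}{54501}}{-332332} + \frac{66686}{-241996} = \frac{\frac{-8 - - \frac{47765}{9} + \frac{\left(-205\right)^{2}}{9}}{-206490} - \frac{186202}{54501}}{-332332} + \frac{66686}{-241996} = \left(\left(-8 + \frac{47765}{9} + \frac{1}{9} \cdot 42025\right) \left(- \frac{1}{206490}\right) - \frac{186202}{54501}\right) \left(- \frac{1}{332332}\right) + 66686 \left(- \frac{1}{241996}\right) = \left(\left(-8 + \frac{47765}{9} + \frac{42025}{9}\right) \left(- \frac{1}{206490}\right) - \frac{186202}{54501}\right) \left(- \frac{1}{332332}\right) - \frac{33343}{120998} = \left(\frac{29906}{3} \left(- \frac{1}{206490}\right) - \frac{186202}{54501}\right) \left(- \frac{1}{332332}\right) - \frac{33343}{120998} = \left(- \frac{14953}{309735} - \frac{186202}{54501}\right) \left(- \frac{1}{332332}\right) - \frac{33343}{120998} = \left(- \frac{19496076641}{5626955745}\right) \left(- \frac{1}{332332}\right) - \frac{33343}{120998} = \frac{19496076641}{1870017456647340} - \frac{33343}{120998} = - \frac{31174816535355424951}{113134186109707422660}$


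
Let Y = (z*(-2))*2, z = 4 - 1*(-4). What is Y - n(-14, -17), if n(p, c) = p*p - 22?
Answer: -206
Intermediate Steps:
z = 8 (z = 4 + 4 = 8)
n(p, c) = -22 + p² (n(p, c) = p² - 22 = -22 + p²)
Y = -32 (Y = (8*(-2))*2 = -16*2 = -32)
Y - n(-14, -17) = -32 - (-22 + (-14)²) = -32 - (-22 + 196) = -32 - 1*174 = -32 - 174 = -206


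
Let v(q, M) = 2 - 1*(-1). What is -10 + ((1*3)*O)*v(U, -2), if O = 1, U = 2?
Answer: -1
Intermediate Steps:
v(q, M) = 3 (v(q, M) = 2 + 1 = 3)
-10 + ((1*3)*O)*v(U, -2) = -10 + ((1*3)*1)*3 = -10 + (3*1)*3 = -10 + 3*3 = -10 + 9 = -1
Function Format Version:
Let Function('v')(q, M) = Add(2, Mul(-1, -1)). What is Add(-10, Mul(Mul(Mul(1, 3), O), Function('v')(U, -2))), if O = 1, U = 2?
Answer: -1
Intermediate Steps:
Function('v')(q, M) = 3 (Function('v')(q, M) = Add(2, 1) = 3)
Add(-10, Mul(Mul(Mul(1, 3), O), Function('v')(U, -2))) = Add(-10, Mul(Mul(Mul(1, 3), 1), 3)) = Add(-10, Mul(Mul(3, 1), 3)) = Add(-10, Mul(3, 3)) = Add(-10, 9) = -1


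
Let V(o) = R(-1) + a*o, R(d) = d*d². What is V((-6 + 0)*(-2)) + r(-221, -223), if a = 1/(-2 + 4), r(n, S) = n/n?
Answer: 6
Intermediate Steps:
r(n, S) = 1
R(d) = d³
a = ½ (a = 1/2 = ½ ≈ 0.50000)
V(o) = -1 + o/2 (V(o) = (-1)³ + o/2 = -1 + o/2)
V((-6 + 0)*(-2)) + r(-221, -223) = (-1 + ((-6 + 0)*(-2))/2) + 1 = (-1 + (-6*(-2))/2) + 1 = (-1 + (½)*12) + 1 = (-1 + 6) + 1 = 5 + 1 = 6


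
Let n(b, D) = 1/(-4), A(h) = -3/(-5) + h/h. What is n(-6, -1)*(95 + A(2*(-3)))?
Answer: -483/20 ≈ -24.150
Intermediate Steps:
A(h) = 8/5 (A(h) = -3*(-⅕) + 1 = ⅗ + 1 = 8/5)
n(b, D) = -¼
n(-6, -1)*(95 + A(2*(-3))) = -(95 + 8/5)/4 = -¼*483/5 = -483/20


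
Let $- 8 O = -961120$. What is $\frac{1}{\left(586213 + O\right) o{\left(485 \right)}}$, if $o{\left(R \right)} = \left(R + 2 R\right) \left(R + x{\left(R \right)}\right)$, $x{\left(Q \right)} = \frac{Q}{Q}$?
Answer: $\frac{1}{499483396890} \approx 2.0021 \cdot 10^{-12}$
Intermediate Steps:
$x{\left(Q \right)} = 1$
$O = 120140$ ($O = \left(- \frac{1}{8}\right) \left(-961120\right) = 120140$)
$o{\left(R \right)} = 3 R \left(1 + R\right)$ ($o{\left(R \right)} = \left(R + 2 R\right) \left(R + 1\right) = 3 R \left(1 + R\right)$)
$\frac{1}{\left(586213 + O\right) o{\left(485 \right)}} = \frac{1}{\left(586213 + 120140\right) 3 \cdot 485 \left(1 + 485\right)} = \frac{1}{706353 \cdot 3 \cdot 485 \cdot 486} = \frac{1}{706353 \cdot 707130} = \frac{1}{706353} \cdot \frac{1}{707130} = \frac{1}{499483396890}$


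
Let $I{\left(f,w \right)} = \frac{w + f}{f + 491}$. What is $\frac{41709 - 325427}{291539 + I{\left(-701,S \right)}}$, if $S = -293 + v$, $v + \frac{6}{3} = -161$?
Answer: $- \frac{59580780}{61224347} \approx -0.97316$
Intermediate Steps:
$v = -163$ ($v = -2 - 161 = -163$)
$S = -456$ ($S = -293 - 163 = -456$)
$I{\left(f,w \right)} = \frac{f + w}{491 + f}$
$\frac{41709 - 325427}{291539 + I{\left(-701,S \right)}} = \frac{41709 - 325427}{291539 + \frac{-701 - 456}{491 - 701}} = - \frac{283718}{291539 + \frac{1}{-210} \left(-1157\right)} = - \frac{283718}{291539 - - \frac{1157}{210}} = - \frac{283718}{291539 + \frac{1157}{210}} = - \frac{283718}{\frac{61224347}{210}} = \left(-283718\right) \frac{210}{61224347} = - \frac{59580780}{61224347}$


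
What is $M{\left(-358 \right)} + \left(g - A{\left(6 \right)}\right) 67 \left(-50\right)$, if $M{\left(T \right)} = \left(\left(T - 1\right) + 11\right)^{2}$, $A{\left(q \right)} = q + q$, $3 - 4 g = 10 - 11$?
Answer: $157954$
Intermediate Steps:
$g = 1$ ($g = \frac{3}{4} - \frac{10 - 11}{4} = \frac{3}{4} - - \frac{1}{4} = \frac{3}{4} + \frac{1}{4} = 1$)
$A{\left(q \right)} = 2 q$
$M{\left(T \right)} = \left(10 + T\right)^{2}$ ($M{\left(T \right)} = \left(\left(T - 1\right) + 11\right)^{2} = \left(\left(-1 + T\right) + 11\right)^{2} = \left(10 + T\right)^{2}$)
$M{\left(-358 \right)} + \left(g - A{\left(6 \right)}\right) 67 \left(-50\right) = \left(10 - 358\right)^{2} + \left(1 - 2 \cdot 6\right) 67 \left(-50\right) = \left(-348\right)^{2} + \left(1 - 12\right) 67 \left(-50\right) = 121104 + \left(1 - 12\right) 67 \left(-50\right) = 121104 + \left(-11\right) 67 \left(-50\right) = 121104 - -36850 = 121104 + 36850 = 157954$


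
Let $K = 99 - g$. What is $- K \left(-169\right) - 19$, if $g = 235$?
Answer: $-23003$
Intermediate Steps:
$K = -136$ ($K = 99 - 235 = -136$)
$- K \left(-169\right) - 19 = \left(-1\right) \left(-136\right) \left(-169\right) - 19 = 136 \left(-169\right) - 19 = -22984 - 19 = -23003$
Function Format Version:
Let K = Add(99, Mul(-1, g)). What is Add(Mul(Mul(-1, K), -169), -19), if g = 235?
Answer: -23003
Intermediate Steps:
K = -136 (K = Add(99, Mul(-1, 235)) = Add(99, -235) = -136)
Add(Mul(Mul(-1, K), -169), -19) = Add(Mul(Mul(-1, -136), -169), -19) = Add(Mul(136, -169), -19) = Add(-22984, -19) = -23003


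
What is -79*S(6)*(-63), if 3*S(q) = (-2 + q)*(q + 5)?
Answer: 72996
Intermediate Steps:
S(q) = (-2 + q)*(5 + q)/3 (S(q) = ((-2 + q)*(q + 5))/3 = ((-2 + q)*(5 + q))/3 = (-2 + q)*(5 + q)/3)
-79*S(6)*(-63) = -79*(-10/3 + 6 + (⅓)*6²)*(-63) = -79*(-10/3 + 6 + (⅓)*36)*(-63) = -79*(-10/3 + 6 + 12)*(-63) = -79*44/3*(-63) = -3476/3*(-63) = 72996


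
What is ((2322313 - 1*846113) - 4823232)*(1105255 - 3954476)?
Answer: 9536433862072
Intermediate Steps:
((2322313 - 1*846113) - 4823232)*(1105255 - 3954476) = ((2322313 - 846113) - 4823232)*(-2849221) = (1476200 - 4823232)*(-2849221) = -3347032*(-2849221) = 9536433862072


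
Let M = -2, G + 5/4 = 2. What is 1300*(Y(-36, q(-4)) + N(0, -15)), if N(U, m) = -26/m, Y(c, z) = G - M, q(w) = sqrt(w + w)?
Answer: 17485/3 ≈ 5828.3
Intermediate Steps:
G = 3/4 (G = -5/4 + 2 = 3/4 ≈ 0.75000)
q(w) = sqrt(2)*sqrt(w) (q(w) = sqrt(2*w) = sqrt(2)*sqrt(w))
Y(c, z) = 11/4 (Y(c, z) = 3/4 - 1*(-2) = 3/4 + 2 = 11/4)
1300*(Y(-36, q(-4)) + N(0, -15)) = 1300*(11/4 - 26/(-15)) = 1300*(11/4 - 26*(-1/15)) = 1300*(11/4 + 26/15) = 1300*(269/60) = 17485/3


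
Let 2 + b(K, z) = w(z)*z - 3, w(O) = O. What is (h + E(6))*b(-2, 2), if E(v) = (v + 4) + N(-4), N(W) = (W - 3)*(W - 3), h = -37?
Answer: -22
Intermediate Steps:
N(W) = (-3 + W)² (N(W) = (-3 + W)*(-3 + W) = (-3 + W)²)
E(v) = 53 + v (E(v) = (v + 4) + (-3 - 4)² = (4 + v) + (-7)² = (4 + v) + 49 = 53 + v)
b(K, z) = -5 + z² (b(K, z) = -2 + (z*z - 3) = -2 + (z² - 3) = -2 + (-3 + z²) = -5 + z²)
(h + E(6))*b(-2, 2) = (-37 + (53 + 6))*(-5 + 2²) = (-37 + 59)*(-5 + 4) = 22*(-1) = -22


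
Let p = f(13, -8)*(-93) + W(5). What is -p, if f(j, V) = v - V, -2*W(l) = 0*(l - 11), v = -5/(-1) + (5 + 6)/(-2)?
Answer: 1395/2 ≈ 697.50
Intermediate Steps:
v = -½ (v = -5*(-1) + 11*(-½) = 5 - 11/2 = -½ ≈ -0.50000)
W(l) = 0 (W(l) = -0*(l - 11) = -0*(-11 + l) = -½*0 = 0)
f(j, V) = -½ - V
p = -1395/2 (p = (-½ - 1*(-8))*(-93) + 0 = (-½ + 8)*(-93) + 0 = (15/2)*(-93) + 0 = -1395/2 + 0 = -1395/2 ≈ -697.50)
-p = -1*(-1395/2) = 1395/2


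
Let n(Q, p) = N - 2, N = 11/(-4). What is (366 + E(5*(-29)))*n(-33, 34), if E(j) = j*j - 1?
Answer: -203205/2 ≈ -1.0160e+5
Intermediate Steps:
N = -11/4 (N = 11*(-1/4) = -11/4 ≈ -2.7500)
n(Q, p) = -19/4 (n(Q, p) = -11/4 - 2 = -19/4)
E(j) = -1 + j**2 (E(j) = j**2 - 1 = -1 + j**2)
(366 + E(5*(-29)))*n(-33, 34) = (366 + (-1 + (5*(-29))**2))*(-19/4) = (366 + (-1 + (-145)**2))*(-19/4) = (366 + (-1 + 21025))*(-19/4) = (366 + 21024)*(-19/4) = 21390*(-19/4) = -203205/2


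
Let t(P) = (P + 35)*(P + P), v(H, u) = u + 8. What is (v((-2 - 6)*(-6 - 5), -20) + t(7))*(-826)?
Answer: -475776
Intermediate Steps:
v(H, u) = 8 + u
t(P) = 2*P*(35 + P) (t(P) = (35 + P)*(2*P) = 2*P*(35 + P))
(v((-2 - 6)*(-6 - 5), -20) + t(7))*(-826) = ((8 - 20) + 2*7*(35 + 7))*(-826) = (-12 + 2*7*42)*(-826) = (-12 + 588)*(-826) = 576*(-826) = -475776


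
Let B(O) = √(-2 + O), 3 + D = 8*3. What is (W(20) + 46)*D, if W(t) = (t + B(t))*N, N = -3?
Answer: -294 - 189*√2 ≈ -561.29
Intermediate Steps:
D = 21 (D = -3 + 8*3 = -3 + 24 = 21)
W(t) = -3*t - 3*√(-2 + t) (W(t) = (t + √(-2 + t))*(-3) = -3*t - 3*√(-2 + t))
(W(20) + 46)*D = ((-3*20 - 3*√(-2 + 20)) + 46)*21 = ((-60 - 9*√2) + 46)*21 = (-14 - 9*√2)*21 = -294 - 189*√2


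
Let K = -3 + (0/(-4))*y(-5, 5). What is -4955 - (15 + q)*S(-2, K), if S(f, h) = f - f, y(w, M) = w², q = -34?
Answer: -4955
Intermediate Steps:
K = -3 (K = -3 + (0/(-4))*(-5)² = -3 + (0*(-¼))*25 = -3 + 0*25 = -3 + 0 = -3)
S(f, h) = 0
-4955 - (15 + q)*S(-2, K) = -4955 - (15 - 34)*0 = -4955 - (-19)*0 = -4955 - 1*0 = -4955 + 0 = -4955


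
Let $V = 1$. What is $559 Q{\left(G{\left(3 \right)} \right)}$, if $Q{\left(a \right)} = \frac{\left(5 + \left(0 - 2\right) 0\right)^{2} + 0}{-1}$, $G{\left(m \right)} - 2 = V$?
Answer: $-13975$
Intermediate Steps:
$G{\left(m \right)} = 3$ ($G{\left(m \right)} = 2 + 1 = 3$)
$Q{\left(a \right)} = -25$ ($Q{\left(a \right)} = \left(\left(5 - 0\right)^{2} + 0\right) \left(-1\right) = \left(\left(5 + 0\right)^{2} + 0\right) \left(-1\right) = \left(5^{2} + 0\right) \left(-1\right) = \left(25 + 0\right) \left(-1\right) = 25 \left(-1\right) = -25$)
$559 Q{\left(G{\left(3 \right)} \right)} = 559 \left(-25\right) = -13975$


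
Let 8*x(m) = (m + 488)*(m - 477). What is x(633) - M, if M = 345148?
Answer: -646577/2 ≈ -3.2329e+5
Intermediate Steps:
x(m) = (-477 + m)*(488 + m)/8 (x(m) = ((m + 488)*(m - 477))/8 = ((488 + m)*(-477 + m))/8 = ((-477 + m)*(488 + m))/8 = (-477 + m)*(488 + m)/8)
x(633) - M = (-29097 + (1/8)*633**2 + (11/8)*633) - 1*345148 = (-29097 + (1/8)*400689 + 6963/8) - 345148 = (-29097 + 400689/8 + 6963/8) - 345148 = 43719/2 - 345148 = -646577/2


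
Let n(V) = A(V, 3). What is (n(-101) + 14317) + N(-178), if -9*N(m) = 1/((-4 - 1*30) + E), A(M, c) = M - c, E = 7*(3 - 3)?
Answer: 4349179/306 ≈ 14213.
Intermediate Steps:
E = 0 (E = 7*0 = 0)
N(m) = 1/306 (N(m) = -1/(9*((-4 - 1*30) + 0)) = -1/(9*((-4 - 30) + 0)) = -1/(9*(-34 + 0)) = -⅑/(-34) = -⅑*(-1/34) = 1/306)
n(V) = -3 + V (n(V) = V - 1*3 = V - 3 = -3 + V)
(n(-101) + 14317) + N(-178) = ((-3 - 101) + 14317) + 1/306 = (-104 + 14317) + 1/306 = 14213 + 1/306 = 4349179/306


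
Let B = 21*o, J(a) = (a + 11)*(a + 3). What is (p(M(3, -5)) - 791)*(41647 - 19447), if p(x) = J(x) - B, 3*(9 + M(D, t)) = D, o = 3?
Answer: -19291800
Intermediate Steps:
J(a) = (3 + a)*(11 + a) (J(a) = (11 + a)*(3 + a) = (3 + a)*(11 + a))
M(D, t) = -9 + D/3
B = 63 (B = 21*3 = 63)
p(x) = -30 + x² + 14*x (p(x) = (33 + x² + 14*x) - 1*63 = (33 + x² + 14*x) - 63 = -30 + x² + 14*x)
(p(M(3, -5)) - 791)*(41647 - 19447) = ((-30 + (-9 + (⅓)*3)² + 14*(-9 + (⅓)*3)) - 791)*(41647 - 19447) = ((-30 + (-9 + 1)² + 14*(-9 + 1)) - 791)*22200 = ((-30 + (-8)² + 14*(-8)) - 791)*22200 = ((-30 + 64 - 112) - 791)*22200 = (-78 - 791)*22200 = -869*22200 = -19291800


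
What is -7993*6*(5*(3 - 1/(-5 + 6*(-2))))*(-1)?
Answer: 12469080/17 ≈ 7.3348e+5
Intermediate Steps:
-7993*6*(5*(3 - 1/(-5 + 6*(-2))))*(-1) = -7993*6*(5*(3 - 1/(-5 - 12)))*(-1) = -7993*6*(5*(3 - 1/(-17)))*(-1) = -7993*6*(5*(3 - 1*(-1/17)))*(-1) = -7993*6*(5*(3 + 1/17))*(-1) = -7993*6*(5*(52/17))*(-1) = -7993*6*(260/17)*(-1) = -12469080*(-1)/17 = -7993*(-1560/17) = 12469080/17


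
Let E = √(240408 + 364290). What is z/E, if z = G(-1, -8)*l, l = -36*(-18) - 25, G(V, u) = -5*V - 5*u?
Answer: 9345*√604698/201566 ≈ 36.052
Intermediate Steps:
l = 623 (l = 648 - 25 = 623)
z = 28035 (z = (-5*(-1) - 5*(-8))*623 = (5 + 40)*623 = 45*623 = 28035)
E = √604698 ≈ 777.62
z/E = 28035/(√604698) = 28035*(√604698/604698) = 9345*√604698/201566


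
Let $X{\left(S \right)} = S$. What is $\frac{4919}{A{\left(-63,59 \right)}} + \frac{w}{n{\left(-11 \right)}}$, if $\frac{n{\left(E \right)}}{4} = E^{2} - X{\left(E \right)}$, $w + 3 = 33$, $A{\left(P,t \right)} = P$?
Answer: $- \frac{432557}{5544} \approx -78.023$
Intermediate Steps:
$w = 30$ ($w = -3 + 33 = 30$)
$n{\left(E \right)} = - 4 E + 4 E^{2}$ ($n{\left(E \right)} = 4 \left(E^{2} - E\right) = - 4 E + 4 E^{2}$)
$\frac{4919}{A{\left(-63,59 \right)}} + \frac{w}{n{\left(-11 \right)}} = \frac{4919}{-63} + \frac{30}{4 \left(-11\right) \left(-1 - 11\right)} = 4919 \left(- \frac{1}{63}\right) + \frac{30}{4 \left(-11\right) \left(-12\right)} = - \frac{4919}{63} + \frac{30}{528} = - \frac{4919}{63} + 30 \cdot \frac{1}{528} = - \frac{4919}{63} + \frac{5}{88} = - \frac{432557}{5544}$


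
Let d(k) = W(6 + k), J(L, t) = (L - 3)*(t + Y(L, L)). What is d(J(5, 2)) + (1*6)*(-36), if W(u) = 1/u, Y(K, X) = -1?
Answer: -1727/8 ≈ -215.88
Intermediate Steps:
J(L, t) = (-1 + t)*(-3 + L) (J(L, t) = (L - 3)*(t - 1) = (-3 + L)*(-1 + t) = (-1 + t)*(-3 + L))
d(k) = 1/(6 + k)
d(J(5, 2)) + (1*6)*(-36) = 1/(6 + (3 - 1*5 - 3*2 + 5*2)) + (1*6)*(-36) = 1/(6 + (3 - 5 - 6 + 10)) + 6*(-36) = 1/(6 + 2) - 216 = 1/8 - 216 = -1727/8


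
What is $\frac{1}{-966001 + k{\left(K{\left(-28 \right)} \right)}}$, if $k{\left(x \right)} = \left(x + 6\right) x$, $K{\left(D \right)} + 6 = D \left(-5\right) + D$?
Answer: $- \frac{1}{954129} \approx -1.0481 \cdot 10^{-6}$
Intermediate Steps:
$K{\left(D \right)} = -6 - 4 D$ ($K{\left(D \right)} = -6 + \left(D \left(-5\right) + D\right) = -6 + \left(- 5 D + D\right) = -6 - 4 D$)
$k{\left(x \right)} = x \left(6 + x\right)$ ($k{\left(x \right)} = \left(6 + x\right) x = x \left(6 + x\right)$)
$\frac{1}{-966001 + k{\left(K{\left(-28 \right)} \right)}} = \frac{1}{-966001 + \left(-6 - -112\right) \left(6 - -106\right)} = \frac{1}{-966001 + \left(-6 + 112\right) \left(6 + \left(-6 + 112\right)\right)} = \frac{1}{-966001 + 106 \left(6 + 106\right)} = \frac{1}{-966001 + 106 \cdot 112} = \frac{1}{-966001 + 11872} = \frac{1}{-954129} = - \frac{1}{954129}$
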